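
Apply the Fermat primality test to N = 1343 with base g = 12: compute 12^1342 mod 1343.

168

12^1 ≡ 12 (mod 1343)
12^2 ≡ 12^2 = 144 ≡ 144 (mod 1343)
12^4 ≡ 144^2 = 20736 ≡ 591 (mod 1343)
12^8 ≡ 591^2 = 349281 ≡ 101 (mod 1343)
12^16 ≡ 101^2 = 10201 ≡ 800 (mod 1343)
12^32 ≡ 800^2 = 640000 ≡ 732 (mod 1343)
12^64 ≡ 732^2 = 535824 ≡ 1310 (mod 1343)
12^128 ≡ 1310^2 = 1716100 ≡ 1089 (mod 1343)
12^256 ≡ 1089^2 = 1185921 ≡ 52 (mod 1343)
12^512 ≡ 52^2 = 2704 ≡ 18 (mod 1343)
12^1024 ≡ 18^2 = 324 ≡ 324 (mod 1343)
1342 = 1024 + 256 + 32 + 16 + 8 + 4 + 2 in binary powers of 2.
So 12^1342 ≡ 324 · 52 · 732 · 800 · 101 · 591 · 144 ≡ 168 (mod 1343).
Since 168 ≠ 1, base 12 is a Fermat witness: 1343 is composite.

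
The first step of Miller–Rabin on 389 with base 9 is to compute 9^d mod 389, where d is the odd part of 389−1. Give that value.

388

389 − 1 = 388 = 2^2 · 97, so d = 97.
9^1 ≡ 9 (mod 389)
9^2 ≡ 9^2 = 81 ≡ 81 (mod 389)
9^4 ≡ 81^2 = 6561 ≡ 337 (mod 389)
9^8 ≡ 337^2 = 113569 ≡ 370 (mod 389)
9^16 ≡ 370^2 = 136900 ≡ 361 (mod 389)
9^32 ≡ 361^2 = 130321 ≡ 6 (mod 389)
9^64 ≡ 6^2 = 36 ≡ 36 (mod 389)
97 = 64 + 32 + 1 in binary powers of 2.
So 9^97 ≡ 36 · 6 · 9 ≡ 388 (mod 389).
Since 9^d ≡ 388 (mod 389), base 9 does not prove 389 composite.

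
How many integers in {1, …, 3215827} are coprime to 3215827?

Factor: 3215827 = 109 · 163 · 181.
φ(3215827) = (109−1) · (163−1) · (181−1) = 108 · 162 · 180 = 3149280.

3149280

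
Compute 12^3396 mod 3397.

1116

12^1 ≡ 12 (mod 3397)
12^2 ≡ 12^2 = 144 ≡ 144 (mod 3397)
12^4 ≡ 144^2 = 20736 ≡ 354 (mod 3397)
12^8 ≡ 354^2 = 125316 ≡ 3024 (mod 3397)
12^16 ≡ 3024^2 = 9144576 ≡ 3249 (mod 3397)
12^32 ≡ 3249^2 = 10556001 ≡ 1522 (mod 3397)
12^64 ≡ 1522^2 = 2316484 ≡ 3127 (mod 3397)
12^128 ≡ 3127^2 = 9778129 ≡ 1563 (mod 3397)
12^256 ≡ 1563^2 = 2442969 ≡ 526 (mod 3397)
12^512 ≡ 526^2 = 276676 ≡ 1519 (mod 3397)
12^1024 ≡ 1519^2 = 2307361 ≡ 798 (mod 3397)
12^2048 ≡ 798^2 = 636804 ≡ 1565 (mod 3397)
3396 = 2048 + 1024 + 256 + 64 + 4 in binary powers of 2.
So 12^3396 ≡ 1565 · 798 · 526 · 3127 · 354 ≡ 1116 (mod 3397).
Since 1116 ≠ 1, base 12 is a Fermat witness: 3397 is composite.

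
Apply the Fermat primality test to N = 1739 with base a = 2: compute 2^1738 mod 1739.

1283

2^1 ≡ 2 (mod 1739)
2^2 ≡ 2^2 = 4 ≡ 4 (mod 1739)
2^4 ≡ 4^2 = 16 ≡ 16 (mod 1739)
2^8 ≡ 16^2 = 256 ≡ 256 (mod 1739)
2^16 ≡ 256^2 = 65536 ≡ 1193 (mod 1739)
2^32 ≡ 1193^2 = 1423249 ≡ 747 (mod 1739)
2^64 ≡ 747^2 = 558009 ≡ 1529 (mod 1739)
2^128 ≡ 1529^2 = 2337841 ≡ 625 (mod 1739)
2^256 ≡ 625^2 = 390625 ≡ 1089 (mod 1739)
2^512 ≡ 1089^2 = 1185921 ≡ 1662 (mod 1739)
2^1024 ≡ 1662^2 = 2762244 ≡ 712 (mod 1739)
1738 = 1024 + 512 + 128 + 64 + 8 + 2 in binary powers of 2.
So 2^1738 ≡ 712 · 1662 · 625 · 1529 · 256 · 4 ≡ 1283 (mod 1739).
Since 1283 ≠ 1, base 2 is a Fermat witness: 1739 is composite.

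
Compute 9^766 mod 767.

9^1 ≡ 9 (mod 767)
9^2 ≡ 9^2 = 81 ≡ 81 (mod 767)
9^4 ≡ 81^2 = 6561 ≡ 425 (mod 767)
9^8 ≡ 425^2 = 180625 ≡ 380 (mod 767)
9^16 ≡ 380^2 = 144400 ≡ 204 (mod 767)
9^32 ≡ 204^2 = 41616 ≡ 198 (mod 767)
9^64 ≡ 198^2 = 39204 ≡ 87 (mod 767)
9^128 ≡ 87^2 = 7569 ≡ 666 (mod 767)
9^256 ≡ 666^2 = 443556 ≡ 230 (mod 767)
9^512 ≡ 230^2 = 52900 ≡ 744 (mod 767)
766 = 512 + 128 + 64 + 32 + 16 + 8 + 4 + 2 in binary powers of 2.
So 9^766 ≡ 744 · 666 · 87 · 198 · 204 · 380 · 425 · 81 ≡ 607 (mod 767).
Since 607 ≠ 1, base 9 is a Fermat witness: 767 is composite.

607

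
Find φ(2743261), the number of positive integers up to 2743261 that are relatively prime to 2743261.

2683200

Factor: 2743261 = 101 · 157 · 173.
φ(2743261) = (101−1) · (157−1) · (173−1) = 100 · 156 · 172 = 2683200.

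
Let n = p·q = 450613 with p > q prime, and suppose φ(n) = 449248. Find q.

φ(n) = (p−1)(q−1) = n − (p+q) + 1, so p + q = 450613 − 449248 + 1 = 1366.
p and q are the roots of t² − 1366t + 450613 = 0.
Discriminant: 1366² − 4·450613 = 1865956 − 1802452 = 63504; √63504 = 252.
q = (1366 − 252)/2 = 557, p = (1366 + 252)/2 = 809.
Check: 557 · 809 = 450613.

557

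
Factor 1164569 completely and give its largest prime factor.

1164569 = 7 · 166367
166367 = 43 · 3869
3869 = 53 · 73
73 is prime.
So 1164569 = 7 · 43 · 53 · 73; the largest prime factor is 73.

73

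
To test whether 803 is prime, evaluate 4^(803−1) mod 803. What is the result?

4^1 ≡ 4 (mod 803)
4^2 ≡ 4^2 = 16 ≡ 16 (mod 803)
4^4 ≡ 16^2 = 256 ≡ 256 (mod 803)
4^8 ≡ 256^2 = 65536 ≡ 493 (mod 803)
4^16 ≡ 493^2 = 243049 ≡ 543 (mod 803)
4^32 ≡ 543^2 = 294849 ≡ 148 (mod 803)
4^64 ≡ 148^2 = 21904 ≡ 223 (mod 803)
4^128 ≡ 223^2 = 49729 ≡ 746 (mod 803)
4^256 ≡ 746^2 = 556516 ≡ 37 (mod 803)
4^512 ≡ 37^2 = 1369 ≡ 566 (mod 803)
802 = 512 + 256 + 32 + 2 in binary powers of 2.
So 4^802 ≡ 566 · 37 · 148 · 16 ≡ 588 (mod 803).
Since 588 ≠ 1, base 4 is a Fermat witness: 803 is composite.

588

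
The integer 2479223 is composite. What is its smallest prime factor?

2479223 is odd.
Digit sum 29, not divisible by 3.
Ends in 3: not divisible by 5.
7: 2479223 = 7·354174 + 5
11: 2479223 = 11·225383 + 10
13: 2479223 = 13·190709 + 6
17: 2479223 = 17·145836 + 11
19: 2479223 = 19·130485 + 8
23: 2479223 = 23·107792 + 7
29: 2479223 = 29·85490 + 13
31: 2479223 = 31·79974 + 29
37: 2479223 = 37·67006 + 1
41: 2479223 = 41·60468 + 35
43: 2479223 = 43·57656 + 15
47: 2479223 = 47·52749 + 20
53: 2479223 = 53·46777 + 42
59: 2479223 = 59·42020 + 43
61: 2479223 = 61·40643

61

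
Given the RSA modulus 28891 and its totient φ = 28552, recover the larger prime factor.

φ(n) = (p−1)(q−1) = n − (p+q) + 1, so p + q = 28891 − 28552 + 1 = 340.
p and q are the roots of t² − 340t + 28891 = 0.
Discriminant: 340² − 4·28891 = 115600 − 115564 = 36; √36 = 6.
q = (340 − 6)/2 = 167, p = (340 + 6)/2 = 173.
Check: 167 · 173 = 28891.

173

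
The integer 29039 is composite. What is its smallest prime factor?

29039 is odd.
Digit sum 23, not divisible by 3.
Ends in 9: not divisible by 5.
7: 29039 = 7·4148 + 3
11: 29039 = 11·2639 + 10
13: 29039 = 13·2233 + 10
17: 29039 = 17·1708 + 3
19: 29039 = 19·1528 + 7
23: 29039 = 23·1262 + 13
29: 29039 = 29·1001 + 10
31: 29039 = 31·936 + 23
37: 29039 = 37·784 + 31
41: 29039 = 41·708 + 11
43: 29039 = 43·675 + 14
47: 29039 = 47·617 + 40
53: 29039 = 53·547 + 48
59: 29039 = 59·492 + 11
61: 29039 = 61·476 + 3
67: 29039 = 67·433 + 28
71: 29039 = 71·409

71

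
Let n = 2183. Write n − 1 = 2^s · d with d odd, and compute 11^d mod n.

2183 − 1 = 2182 = 2^1 · 1091, so d = 1091.
11^1 ≡ 11 (mod 2183)
11^2 ≡ 11^2 = 121 ≡ 121 (mod 2183)
11^4 ≡ 121^2 = 14641 ≡ 1543 (mod 2183)
11^8 ≡ 1543^2 = 2380849 ≡ 1379 (mod 2183)
11^16 ≡ 1379^2 = 1901641 ≡ 248 (mod 2183)
11^32 ≡ 248^2 = 61504 ≡ 380 (mod 2183)
11^64 ≡ 380^2 = 144400 ≡ 322 (mod 2183)
11^128 ≡ 322^2 = 103684 ≡ 1083 (mod 2183)
11^256 ≡ 1083^2 = 1172889 ≡ 618 (mod 2183)
11^512 ≡ 618^2 = 381924 ≡ 2082 (mod 2183)
11^1024 ≡ 2082^2 = 4334724 ≡ 1469 (mod 2183)
1091 = 1024 + 64 + 2 + 1 in binary powers of 2.
So 11^1091 ≡ 1469 · 322 · 121 · 11 ≡ 1026 (mod 2183).
Squaring chain: 1026; never reaches −1, so base 11 is a Miller–Rabin witness that 2183 is composite.

1026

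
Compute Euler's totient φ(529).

Factor: 529 = 23^2.
φ(529) = 23^1·(23−1) = 506.

506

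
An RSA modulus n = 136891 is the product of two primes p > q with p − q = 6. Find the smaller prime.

Since p = q + 6, we have 136891 = q(q + 6), so q² + 6q − 136891 = 0.
Discriminant: 6² + 4·136891 = 36 + 547564 = 547600; √547600 = 740.
q = (−6 + 740)/2 = 367, and p = q + 6 = 373.
Check: 367 · 373 = 136891.

367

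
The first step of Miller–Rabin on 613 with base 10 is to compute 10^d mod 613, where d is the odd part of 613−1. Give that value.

613 − 1 = 612 = 2^2 · 153, so d = 153.
10^1 ≡ 10 (mod 613)
10^2 ≡ 10^2 = 100 ≡ 100 (mod 613)
10^4 ≡ 100^2 = 10000 ≡ 192 (mod 613)
10^8 ≡ 192^2 = 36864 ≡ 84 (mod 613)
10^16 ≡ 84^2 = 7056 ≡ 313 (mod 613)
10^32 ≡ 313^2 = 97969 ≡ 502 (mod 613)
10^64 ≡ 502^2 = 252004 ≡ 61 (mod 613)
10^128 ≡ 61^2 = 3721 ≡ 43 (mod 613)
153 = 128 + 16 + 8 + 1 in binary powers of 2.
So 10^153 ≡ 43 · 313 · 84 · 10 ≡ 1 (mod 613).
Since 10^d ≡ 1 (mod 613), base 10 does not prove 613 composite.

1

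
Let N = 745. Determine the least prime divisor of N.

745 is odd.
Digit sum 16, not divisible by 3.
Ends in 5: divisible by 5.

5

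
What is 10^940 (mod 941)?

1

10^1 ≡ 10 (mod 941)
10^2 ≡ 10^2 = 100 ≡ 100 (mod 941)
10^4 ≡ 100^2 = 10000 ≡ 590 (mod 941)
10^8 ≡ 590^2 = 348100 ≡ 871 (mod 941)
10^16 ≡ 871^2 = 758641 ≡ 195 (mod 941)
10^32 ≡ 195^2 = 38025 ≡ 385 (mod 941)
10^64 ≡ 385^2 = 148225 ≡ 488 (mod 941)
10^128 ≡ 488^2 = 238144 ≡ 71 (mod 941)
10^256 ≡ 71^2 = 5041 ≡ 336 (mod 941)
10^512 ≡ 336^2 = 112896 ≡ 917 (mod 941)
940 = 512 + 256 + 128 + 32 + 8 + 4 in binary powers of 2.
So 10^940 ≡ 917 · 336 · 71 · 385 · 871 · 590 ≡ 1 (mod 941).
Since the result is 1, base 10 gives no evidence that 941 is composite.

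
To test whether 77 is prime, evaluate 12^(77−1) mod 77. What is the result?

23

12^1 ≡ 12 (mod 77)
12^2 ≡ 12^2 = 144 ≡ 67 (mod 77)
12^4 ≡ 67^2 = 4489 ≡ 23 (mod 77)
12^8 ≡ 23^2 = 529 ≡ 67 (mod 77)
12^16 ≡ 67^2 = 4489 ≡ 23 (mod 77)
12^32 ≡ 23^2 = 529 ≡ 67 (mod 77)
12^64 ≡ 67^2 = 4489 ≡ 23 (mod 77)
76 = 64 + 8 + 4 in binary powers of 2.
So 12^76 ≡ 23 · 67 · 23 ≡ 23 (mod 77).
Since 23 ≠ 1, base 12 is a Fermat witness: 77 is composite.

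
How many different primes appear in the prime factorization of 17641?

3

17641 = 13 · 1357
1357 = 23 · 59
17641 = 13 · 23 · 59, which has 3 distinct prime factors.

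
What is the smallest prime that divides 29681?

67

29681 is odd.
Digit sum 26, not divisible by 3.
Ends in 1: not divisible by 5.
7: 29681 = 7·4240 + 1
11: 29681 = 11·2698 + 3
13: 29681 = 13·2283 + 2
17: 29681 = 17·1745 + 16
19: 29681 = 19·1562 + 3
23: 29681 = 23·1290 + 11
29: 29681 = 29·1023 + 14
31: 29681 = 31·957 + 14
37: 29681 = 37·802 + 7
41: 29681 = 41·723 + 38
43: 29681 = 43·690 + 11
47: 29681 = 47·631 + 24
53: 29681 = 53·560 + 1
59: 29681 = 59·503 + 4
61: 29681 = 61·486 + 35
67: 29681 = 67·443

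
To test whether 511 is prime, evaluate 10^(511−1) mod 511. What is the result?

484

10^1 ≡ 10 (mod 511)
10^2 ≡ 10^2 = 100 ≡ 100 (mod 511)
10^4 ≡ 100^2 = 10000 ≡ 291 (mod 511)
10^8 ≡ 291^2 = 84681 ≡ 366 (mod 511)
10^16 ≡ 366^2 = 133956 ≡ 74 (mod 511)
10^32 ≡ 74^2 = 5476 ≡ 366 (mod 511)
10^64 ≡ 366^2 = 133956 ≡ 74 (mod 511)
10^128 ≡ 74^2 = 5476 ≡ 366 (mod 511)
10^256 ≡ 366^2 = 133956 ≡ 74 (mod 511)
510 = 256 + 128 + 64 + 32 + 16 + 8 + 4 + 2 in binary powers of 2.
So 10^510 ≡ 74 · 366 · 74 · 366 · 74 · 366 · 291 · 100 ≡ 484 (mod 511).
Since 484 ≠ 1, base 10 is a Fermat witness: 511 is composite.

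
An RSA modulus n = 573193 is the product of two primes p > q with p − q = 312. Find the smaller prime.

617

Since p = q + 312, we have 573193 = q(q + 312), so q² + 312q − 573193 = 0.
Discriminant: 312² + 4·573193 = 97344 + 2292772 = 2390116; √2390116 = 1546.
q = (−312 + 1546)/2 = 617, and p = q + 312 = 929.
Check: 617 · 929 = 573193.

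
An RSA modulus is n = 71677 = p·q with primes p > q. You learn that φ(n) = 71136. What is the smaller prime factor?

φ(n) = (p−1)(q−1) = n − (p+q) + 1, so p + q = 71677 − 71136 + 1 = 542.
p and q are the roots of t² − 542t + 71677 = 0.
Discriminant: 542² − 4·71677 = 293764 − 286708 = 7056; √7056 = 84.
q = (542 − 84)/2 = 229, p = (542 + 84)/2 = 313.
Check: 229 · 313 = 71677.

229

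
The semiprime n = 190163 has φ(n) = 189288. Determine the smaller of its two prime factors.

397

φ(n) = (p−1)(q−1) = n − (p+q) + 1, so p + q = 190163 − 189288 + 1 = 876.
p and q are the roots of t² − 876t + 190163 = 0.
Discriminant: 876² − 4·190163 = 767376 − 760652 = 6724; √6724 = 82.
q = (876 − 82)/2 = 397, p = (876 + 82)/2 = 479.
Check: 397 · 479 = 190163.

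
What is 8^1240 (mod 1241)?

154

8^1 ≡ 8 (mod 1241)
8^2 ≡ 8^2 = 64 ≡ 64 (mod 1241)
8^4 ≡ 64^2 = 4096 ≡ 373 (mod 1241)
8^8 ≡ 373^2 = 139129 ≡ 137 (mod 1241)
8^16 ≡ 137^2 = 18769 ≡ 154 (mod 1241)
8^32 ≡ 154^2 = 23716 ≡ 137 (mod 1241)
8^64 ≡ 137^2 = 18769 ≡ 154 (mod 1241)
8^128 ≡ 154^2 = 23716 ≡ 137 (mod 1241)
8^256 ≡ 137^2 = 18769 ≡ 154 (mod 1241)
8^512 ≡ 154^2 = 23716 ≡ 137 (mod 1241)
8^1024 ≡ 137^2 = 18769 ≡ 154 (mod 1241)
1240 = 1024 + 128 + 64 + 16 + 8 in binary powers of 2.
So 8^1240 ≡ 154 · 137 · 154 · 154 · 137 ≡ 154 (mod 1241).
Since 154 ≠ 1, base 8 is a Fermat witness: 1241 is composite.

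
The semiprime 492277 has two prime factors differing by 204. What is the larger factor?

Since p = q + 204, we have 492277 = q(q + 204), so q² + 204q − 492277 = 0.
Discriminant: 204² + 4·492277 = 41616 + 1969108 = 2010724; √2010724 = 1418.
q = (−204 + 1418)/2 = 607, and p = q + 204 = 811.
Check: 607 · 811 = 492277.

811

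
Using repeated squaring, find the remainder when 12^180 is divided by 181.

12^1 ≡ 12 (mod 181)
12^2 ≡ 12^2 = 144 ≡ 144 (mod 181)
12^4 ≡ 144^2 = 20736 ≡ 102 (mod 181)
12^8 ≡ 102^2 = 10404 ≡ 87 (mod 181)
12^16 ≡ 87^2 = 7569 ≡ 148 (mod 181)
12^32 ≡ 148^2 = 21904 ≡ 3 (mod 181)
12^64 ≡ 3^2 = 9 ≡ 9 (mod 181)
12^128 ≡ 9^2 = 81 ≡ 81 (mod 181)
180 = 128 + 32 + 16 + 4 in binary powers of 2.
So 12^180 ≡ 81 · 3 · 148 · 102 ≡ 1 (mod 181).
Since the result is 1, base 12 gives no evidence that 181 is composite.

1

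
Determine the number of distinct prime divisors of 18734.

4

18734 = 2 · 9367
9367 = 17 · 551
551 = 19 · 29
18734 = 2 · 17 · 19 · 29, which has 4 distinct prime factors.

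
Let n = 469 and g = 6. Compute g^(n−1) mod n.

225

6^1 ≡ 6 (mod 469)
6^2 ≡ 6^2 = 36 ≡ 36 (mod 469)
6^4 ≡ 36^2 = 1296 ≡ 358 (mod 469)
6^8 ≡ 358^2 = 128164 ≡ 127 (mod 469)
6^16 ≡ 127^2 = 16129 ≡ 183 (mod 469)
6^32 ≡ 183^2 = 33489 ≡ 190 (mod 469)
6^64 ≡ 190^2 = 36100 ≡ 456 (mod 469)
6^128 ≡ 456^2 = 207936 ≡ 169 (mod 469)
6^256 ≡ 169^2 = 28561 ≡ 421 (mod 469)
468 = 256 + 128 + 64 + 16 + 4 in binary powers of 2.
So 6^468 ≡ 421 · 169 · 456 · 183 · 358 ≡ 225 (mod 469).
Since 225 ≠ 1, base 6 is a Fermat witness: 469 is composite.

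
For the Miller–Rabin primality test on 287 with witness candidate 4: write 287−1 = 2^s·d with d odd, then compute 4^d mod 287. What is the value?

23

287 − 1 = 286 = 2^1 · 143, so d = 143.
4^1 ≡ 4 (mod 287)
4^2 ≡ 4^2 = 16 ≡ 16 (mod 287)
4^4 ≡ 16^2 = 256 ≡ 256 (mod 287)
4^8 ≡ 256^2 = 65536 ≡ 100 (mod 287)
4^16 ≡ 100^2 = 10000 ≡ 242 (mod 287)
4^32 ≡ 242^2 = 58564 ≡ 16 (mod 287)
4^64 ≡ 16^2 = 256 ≡ 256 (mod 287)
4^128 ≡ 256^2 = 65536 ≡ 100 (mod 287)
143 = 128 + 8 + 4 + 2 + 1 in binary powers of 2.
So 4^143 ≡ 100 · 100 · 256 · 16 · 4 ≡ 23 (mod 287).
Squaring chain: 23; never reaches −1, so base 4 is a Miller–Rabin witness that 287 is composite.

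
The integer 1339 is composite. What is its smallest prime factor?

1339 is odd.
Digit sum 16, not divisible by 3.
Ends in 9: not divisible by 5.
7: 1339 = 7·191 + 2
11: 1339 = 11·121 + 8
13: 1339 = 13·103

13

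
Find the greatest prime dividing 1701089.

1701089 = 13 · 130853
130853 = 19 · 6887
6887 = 71 · 97
97 is prime.
So 1701089 = 13 · 19 · 71 · 97; the largest prime factor is 97.

97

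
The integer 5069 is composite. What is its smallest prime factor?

37

5069 is odd.
Digit sum 20, not divisible by 3.
Ends in 9: not divisible by 5.
7: 5069 = 7·724 + 1
11: 5069 = 11·460 + 9
13: 5069 = 13·389 + 12
17: 5069 = 17·298 + 3
19: 5069 = 19·266 + 15
23: 5069 = 23·220 + 9
29: 5069 = 29·174 + 23
31: 5069 = 31·163 + 16
37: 5069 = 37·137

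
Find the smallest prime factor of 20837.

20837 is odd.
Digit sum 20, not divisible by 3.
Ends in 7: not divisible by 5.
7: 20837 = 7·2976 + 5
11: 20837 = 11·1894 + 3
13: 20837 = 13·1602 + 11
17: 20837 = 17·1225 + 12
19: 20837 = 19·1096 + 13
23: 20837 = 23·905 + 22
29: 20837 = 29·718 + 15
31: 20837 = 31·672 + 5
37: 20837 = 37·563 + 6
41: 20837 = 41·508 + 9
43: 20837 = 43·484 + 25
47: 20837 = 47·443 + 16
53: 20837 = 53·393 + 8
59: 20837 = 59·353 + 10
61: 20837 = 61·341 + 36
67: 20837 = 67·311

67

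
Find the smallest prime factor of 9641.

9641 is odd.
Digit sum 20, not divisible by 3.
Ends in 1: not divisible by 5.
7: 9641 = 7·1377 + 2
11: 9641 = 11·876 + 5
13: 9641 = 13·741 + 8
17: 9641 = 17·567 + 2
19: 9641 = 19·507 + 8
23: 9641 = 23·419 + 4
29: 9641 = 29·332 + 13
31: 9641 = 31·311

31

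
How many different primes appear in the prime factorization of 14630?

5

14630 = 2 · 7315
7315 = 5 · 1463
1463 = 7 · 209
209 = 11 · 19
14630 = 2 · 5 · 7 · 11 · 19, which has 5 distinct prime factors.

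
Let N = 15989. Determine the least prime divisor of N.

59

15989 is odd.
Digit sum 32, not divisible by 3.
Ends in 9: not divisible by 5.
7: 15989 = 7·2284 + 1
11: 15989 = 11·1453 + 6
13: 15989 = 13·1229 + 12
17: 15989 = 17·940 + 9
19: 15989 = 19·841 + 10
23: 15989 = 23·695 + 4
29: 15989 = 29·551 + 10
31: 15989 = 31·515 + 24
37: 15989 = 37·432 + 5
41: 15989 = 41·389 + 40
43: 15989 = 43·371 + 36
47: 15989 = 47·340 + 9
53: 15989 = 53·301 + 36
59: 15989 = 59·271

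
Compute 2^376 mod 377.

94

2^1 ≡ 2 (mod 377)
2^2 ≡ 2^2 = 4 ≡ 4 (mod 377)
2^4 ≡ 4^2 = 16 ≡ 16 (mod 377)
2^8 ≡ 16^2 = 256 ≡ 256 (mod 377)
2^16 ≡ 256^2 = 65536 ≡ 315 (mod 377)
2^32 ≡ 315^2 = 99225 ≡ 74 (mod 377)
2^64 ≡ 74^2 = 5476 ≡ 198 (mod 377)
2^128 ≡ 198^2 = 39204 ≡ 373 (mod 377)
2^256 ≡ 373^2 = 139129 ≡ 16 (mod 377)
376 = 256 + 64 + 32 + 16 + 8 in binary powers of 2.
So 2^376 ≡ 16 · 198 · 74 · 315 · 256 ≡ 94 (mod 377).
Since 94 ≠ 1, base 2 is a Fermat witness: 377 is composite.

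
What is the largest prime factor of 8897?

8897 = 7 · 1271
1271 = 31 · 41
41 is prime.
So 8897 = 7 · 31 · 41; the largest prime factor is 41.

41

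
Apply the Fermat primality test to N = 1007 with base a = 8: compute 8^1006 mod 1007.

8^1 ≡ 8 (mod 1007)
8^2 ≡ 8^2 = 64 ≡ 64 (mod 1007)
8^4 ≡ 64^2 = 4096 ≡ 68 (mod 1007)
8^8 ≡ 68^2 = 4624 ≡ 596 (mod 1007)
8^16 ≡ 596^2 = 355216 ≡ 752 (mod 1007)
8^32 ≡ 752^2 = 565504 ≡ 577 (mod 1007)
8^64 ≡ 577^2 = 332929 ≡ 619 (mod 1007)
8^128 ≡ 619^2 = 383161 ≡ 501 (mod 1007)
8^256 ≡ 501^2 = 251001 ≡ 258 (mod 1007)
8^512 ≡ 258^2 = 66564 ≡ 102 (mod 1007)
1006 = 512 + 256 + 128 + 64 + 32 + 8 + 4 + 2 in binary powers of 2.
So 8^1006 ≡ 102 · 258 · 501 · 619 · 577 · 596 · 68 · 64 ≡ 163 (mod 1007).
Since 163 ≠ 1, base 8 is a Fermat witness: 1007 is composite.

163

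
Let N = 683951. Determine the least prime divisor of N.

683951 is odd.
Digit sum 32, not divisible by 3.
Ends in 1: not divisible by 5.
7: 683951 = 7·97707 + 2
11: 683951 = 11·62177 + 4
13: 683951 = 13·52611 + 8
17: 683951 = 17·40232 + 7
19: 683951 = 19·35997 + 8
23: 683951 = 23·29737

23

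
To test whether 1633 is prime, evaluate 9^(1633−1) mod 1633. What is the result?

9^1 ≡ 9 (mod 1633)
9^2 ≡ 9^2 = 81 ≡ 81 (mod 1633)
9^4 ≡ 81^2 = 6561 ≡ 29 (mod 1633)
9^8 ≡ 29^2 = 841 ≡ 841 (mod 1633)
9^16 ≡ 841^2 = 707281 ≡ 192 (mod 1633)
9^32 ≡ 192^2 = 36864 ≡ 938 (mod 1633)
9^64 ≡ 938^2 = 879844 ≡ 1290 (mod 1633)
9^128 ≡ 1290^2 = 1664100 ≡ 73 (mod 1633)
9^256 ≡ 73^2 = 5329 ≡ 430 (mod 1633)
9^512 ≡ 430^2 = 184900 ≡ 371 (mod 1633)
9^1024 ≡ 371^2 = 137641 ≡ 469 (mod 1633)
1632 = 1024 + 512 + 64 + 32 in binary powers of 2.
So 9^1632 ≡ 469 · 371 · 1290 · 938 ≡ 1294 (mod 1633).
Since 1294 ≠ 1, base 9 is a Fermat witness: 1633 is composite.

1294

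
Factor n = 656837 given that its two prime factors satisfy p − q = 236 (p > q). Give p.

937

Since p = q + 236, we have 656837 = q(q + 236), so q² + 236q − 656837 = 0.
Discriminant: 236² + 4·656837 = 55696 + 2627348 = 2683044; √2683044 = 1638.
q = (−236 + 1638)/2 = 701, and p = q + 236 = 937.
Check: 701 · 937 = 656837.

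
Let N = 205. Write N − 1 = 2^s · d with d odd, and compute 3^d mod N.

205 − 1 = 204 = 2^2 · 51, so d = 51.
3^1 ≡ 3 (mod 205)
3^2 ≡ 3^2 = 9 ≡ 9 (mod 205)
3^4 ≡ 9^2 = 81 ≡ 81 (mod 205)
3^8 ≡ 81^2 = 6561 ≡ 1 (mod 205)
3^16 ≡ 1^2 = 1 ≡ 1 (mod 205)
3^32 ≡ 1^2 = 1 ≡ 1 (mod 205)
51 = 32 + 16 + 2 + 1 in binary powers of 2.
So 3^51 ≡ 1 · 1 · 9 · 3 ≡ 27 (mod 205).
Squaring chain: 27 → 114; never reaches −1, so base 3 is a Miller–Rabin witness that 205 is composite.

27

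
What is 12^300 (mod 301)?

64

12^1 ≡ 12 (mod 301)
12^2 ≡ 12^2 = 144 ≡ 144 (mod 301)
12^4 ≡ 144^2 = 20736 ≡ 268 (mod 301)
12^8 ≡ 268^2 = 71824 ≡ 186 (mod 301)
12^16 ≡ 186^2 = 34596 ≡ 282 (mod 301)
12^32 ≡ 282^2 = 79524 ≡ 60 (mod 301)
12^64 ≡ 60^2 = 3600 ≡ 289 (mod 301)
12^128 ≡ 289^2 = 83521 ≡ 144 (mod 301)
12^256 ≡ 144^2 = 20736 ≡ 268 (mod 301)
300 = 256 + 32 + 8 + 4 in binary powers of 2.
So 12^300 ≡ 268 · 60 · 186 · 268 ≡ 64 (mod 301).
Since 64 ≠ 1, base 12 is a Fermat witness: 301 is composite.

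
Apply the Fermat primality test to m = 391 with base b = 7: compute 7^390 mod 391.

7^1 ≡ 7 (mod 391)
7^2 ≡ 7^2 = 49 ≡ 49 (mod 391)
7^4 ≡ 49^2 = 2401 ≡ 55 (mod 391)
7^8 ≡ 55^2 = 3025 ≡ 288 (mod 391)
7^16 ≡ 288^2 = 82944 ≡ 52 (mod 391)
7^32 ≡ 52^2 = 2704 ≡ 358 (mod 391)
7^64 ≡ 358^2 = 128164 ≡ 307 (mod 391)
7^128 ≡ 307^2 = 94249 ≡ 18 (mod 391)
7^256 ≡ 18^2 = 324 ≡ 324 (mod 391)
390 = 256 + 128 + 4 + 2 in binary powers of 2.
So 7^390 ≡ 324 · 18 · 55 · 49 ≡ 213 (mod 391).
Since 213 ≠ 1, base 7 is a Fermat witness: 391 is composite.

213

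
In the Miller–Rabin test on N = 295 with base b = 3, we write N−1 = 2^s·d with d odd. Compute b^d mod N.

295 − 1 = 294 = 2^1 · 147, so d = 147.
3^1 ≡ 3 (mod 295)
3^2 ≡ 3^2 = 9 ≡ 9 (mod 295)
3^4 ≡ 9^2 = 81 ≡ 81 (mod 295)
3^8 ≡ 81^2 = 6561 ≡ 71 (mod 295)
3^16 ≡ 71^2 = 5041 ≡ 26 (mod 295)
3^32 ≡ 26^2 = 676 ≡ 86 (mod 295)
3^64 ≡ 86^2 = 7396 ≡ 21 (mod 295)
3^128 ≡ 21^2 = 441 ≡ 146 (mod 295)
147 = 128 + 16 + 2 + 1 in binary powers of 2.
So 3^147 ≡ 146 · 26 · 9 · 3 ≡ 127 (mod 295).
Squaring chain: 127; never reaches −1, so base 3 is a Miller–Rabin witness that 295 is composite.

127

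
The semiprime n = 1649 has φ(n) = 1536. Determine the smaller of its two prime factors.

17

φ(n) = (p−1)(q−1) = n − (p+q) + 1, so p + q = 1649 − 1536 + 1 = 114.
p and q are the roots of t² − 114t + 1649 = 0.
Discriminant: 114² − 4·1649 = 12996 − 6596 = 6400; √6400 = 80.
q = (114 − 80)/2 = 17, p = (114 + 80)/2 = 97.
Check: 17 · 97 = 1649.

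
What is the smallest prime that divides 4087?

4087 is odd.
Digit sum 19, not divisible by 3.
Ends in 7: not divisible by 5.
7: 4087 = 7·583 + 6
11: 4087 = 11·371 + 6
13: 4087 = 13·314 + 5
17: 4087 = 17·240 + 7
19: 4087 = 19·215 + 2
23: 4087 = 23·177 + 16
29: 4087 = 29·140 + 27
31: 4087 = 31·131 + 26
37: 4087 = 37·110 + 17
41: 4087 = 41·99 + 28
43: 4087 = 43·95 + 2
47: 4087 = 47·86 + 45
53: 4087 = 53·77 + 6
59: 4087 = 59·69 + 16
61: 4087 = 61·67

61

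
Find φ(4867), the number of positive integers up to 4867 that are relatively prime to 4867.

Factor: 4867 = 31 · 157.
φ(4867) = (31−1) · (157−1) = 30 · 156 = 4680.

4680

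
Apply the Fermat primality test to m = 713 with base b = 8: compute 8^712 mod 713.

188

8^1 ≡ 8 (mod 713)
8^2 ≡ 8^2 = 64 ≡ 64 (mod 713)
8^4 ≡ 64^2 = 4096 ≡ 531 (mod 713)
8^8 ≡ 531^2 = 281961 ≡ 326 (mod 713)
8^16 ≡ 326^2 = 106276 ≡ 39 (mod 713)
8^32 ≡ 39^2 = 1521 ≡ 95 (mod 713)
8^64 ≡ 95^2 = 9025 ≡ 469 (mod 713)
8^128 ≡ 469^2 = 219961 ≡ 357 (mod 713)
8^256 ≡ 357^2 = 127449 ≡ 535 (mod 713)
8^512 ≡ 535^2 = 286225 ≡ 312 (mod 713)
712 = 512 + 128 + 64 + 8 in binary powers of 2.
So 8^712 ≡ 312 · 357 · 469 · 326 ≡ 188 (mod 713).
Since 188 ≠ 1, base 8 is a Fermat witness: 713 is composite.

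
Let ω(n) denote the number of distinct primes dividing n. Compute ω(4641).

4641 = 3 · 1547
1547 = 7 · 221
221 = 13 · 17
4641 = 3 · 7 · 13 · 17, which has 4 distinct prime factors.

4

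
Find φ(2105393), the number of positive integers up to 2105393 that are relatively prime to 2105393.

2052000

Factor: 2105393 = 73 · 151 · 191.
φ(2105393) = (73−1) · (151−1) · (191−1) = 72 · 150 · 190 = 2052000.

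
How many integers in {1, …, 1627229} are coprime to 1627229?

1582416

Factor: 1627229 = 67 · 149 · 163.
φ(1627229) = (67−1) · (149−1) · (163−1) = 66 · 148 · 162 = 1582416.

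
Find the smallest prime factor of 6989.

6989 is odd.
Digit sum 32, not divisible by 3.
Ends in 9: not divisible by 5.
7: 6989 = 7·998 + 3
11: 6989 = 11·635 + 4
13: 6989 = 13·537 + 8
17: 6989 = 17·411 + 2
19: 6989 = 19·367 + 16
23: 6989 = 23·303 + 20
29: 6989 = 29·241

29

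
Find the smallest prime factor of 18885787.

18885787 is odd.
Digit sum 52, not divisible by 3.
Ends in 7: not divisible by 5.
7: 18885787 = 7·2697969 + 4
11: 18885787 = 11·1716889 + 8
13: 18885787 = 13·1452752 + 11
17: 18885787 = 17·1110928 + 11
19: 18885787 = 19·993988 + 15
23: 18885787 = 23·821121 + 4
29: 18885787 = 29·651234 + 1
31: 18885787 = 31·609218 + 29
37: 18885787 = 37·510426 + 25
41: 18885787 = 41·460628 + 39
43: 18885787 = 43·439204 + 15
47: 18885787 = 47·401825 + 12
53: 18885787 = 53·356335 + 32
59: 18885787 = 59·320098 + 5
61: 18885787 = 61·309603 + 4
67: 18885787 = 67·281877 + 28
71: 18885787 = 71·265997

71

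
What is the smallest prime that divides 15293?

41

15293 is odd.
Digit sum 20, not divisible by 3.
Ends in 3: not divisible by 5.
7: 15293 = 7·2184 + 5
11: 15293 = 11·1390 + 3
13: 15293 = 13·1176 + 5
17: 15293 = 17·899 + 10
19: 15293 = 19·804 + 17
23: 15293 = 23·664 + 21
29: 15293 = 29·527 + 10
31: 15293 = 31·493 + 10
37: 15293 = 37·413 + 12
41: 15293 = 41·373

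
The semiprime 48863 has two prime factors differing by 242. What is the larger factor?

Since p = q + 242, we have 48863 = q(q + 242), so q² + 242q − 48863 = 0.
Discriminant: 242² + 4·48863 = 58564 + 195452 = 254016; √254016 = 504.
q = (−242 + 504)/2 = 131, and p = q + 242 = 373.
Check: 131 · 373 = 48863.

373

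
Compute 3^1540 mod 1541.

1

3^1 ≡ 3 (mod 1541)
3^2 ≡ 3^2 = 9 ≡ 9 (mod 1541)
3^4 ≡ 9^2 = 81 ≡ 81 (mod 1541)
3^8 ≡ 81^2 = 6561 ≡ 397 (mod 1541)
3^16 ≡ 397^2 = 157609 ≡ 427 (mod 1541)
3^32 ≡ 427^2 = 182329 ≡ 491 (mod 1541)
3^64 ≡ 491^2 = 241081 ≡ 685 (mod 1541)
3^128 ≡ 685^2 = 469225 ≡ 761 (mod 1541)
3^256 ≡ 761^2 = 579121 ≡ 1246 (mod 1541)
3^512 ≡ 1246^2 = 1552516 ≡ 729 (mod 1541)
3^1024 ≡ 729^2 = 531441 ≡ 1337 (mod 1541)
1540 = 1024 + 512 + 4 in binary powers of 2.
So 3^1540 ≡ 1337 · 729 · 81 ≡ 1 (mod 1541).
Since the result is 1, base 3 gives no evidence that 1541 is composite.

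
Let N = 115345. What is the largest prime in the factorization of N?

59

115345 = 5 · 23069
23069 = 17 · 1357
1357 = 23 · 59
59 is prime.
So 115345 = 5 · 17 · 23 · 59; the largest prime factor is 59.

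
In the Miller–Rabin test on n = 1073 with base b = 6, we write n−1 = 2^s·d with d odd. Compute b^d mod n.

734

1073 − 1 = 1072 = 2^4 · 67, so d = 67.
6^1 ≡ 6 (mod 1073)
6^2 ≡ 6^2 = 36 ≡ 36 (mod 1073)
6^4 ≡ 36^2 = 1296 ≡ 223 (mod 1073)
6^8 ≡ 223^2 = 49729 ≡ 371 (mod 1073)
6^16 ≡ 371^2 = 137641 ≡ 297 (mod 1073)
6^32 ≡ 297^2 = 88209 ≡ 223 (mod 1073)
6^64 ≡ 223^2 = 49729 ≡ 371 (mod 1073)
67 = 64 + 2 + 1 in binary powers of 2.
So 6^67 ≡ 371 · 36 · 6 ≡ 734 (mod 1073).
Squaring chain: 734 → 110 → 297 → 223; never reaches −1, so base 6 is a Miller–Rabin witness that 1073 is composite.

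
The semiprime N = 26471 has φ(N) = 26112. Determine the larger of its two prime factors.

φ(n) = (p−1)(q−1) = n − (p+q) + 1, so p + q = 26471 − 26112 + 1 = 360.
p and q are the roots of t² − 360t + 26471 = 0.
Discriminant: 360² − 4·26471 = 129600 − 105884 = 23716; √23716 = 154.
q = (360 − 154)/2 = 103, p = (360 + 154)/2 = 257.
Check: 103 · 257 = 26471.

257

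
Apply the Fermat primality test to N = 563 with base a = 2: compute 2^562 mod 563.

1

2^1 ≡ 2 (mod 563)
2^2 ≡ 2^2 = 4 ≡ 4 (mod 563)
2^4 ≡ 4^2 = 16 ≡ 16 (mod 563)
2^8 ≡ 16^2 = 256 ≡ 256 (mod 563)
2^16 ≡ 256^2 = 65536 ≡ 228 (mod 563)
2^32 ≡ 228^2 = 51984 ≡ 188 (mod 563)
2^64 ≡ 188^2 = 35344 ≡ 438 (mod 563)
2^128 ≡ 438^2 = 191844 ≡ 424 (mod 563)
2^256 ≡ 424^2 = 179776 ≡ 179 (mod 563)
2^512 ≡ 179^2 = 32041 ≡ 513 (mod 563)
562 = 512 + 32 + 16 + 2 in binary powers of 2.
So 2^562 ≡ 513 · 188 · 228 · 4 ≡ 1 (mod 563).
Since the result is 1, base 2 gives no evidence that 563 is composite.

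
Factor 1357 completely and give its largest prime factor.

59

1357 = 23 · 59
59 is prime.
So 1357 = 23 · 59; the largest prime factor is 59.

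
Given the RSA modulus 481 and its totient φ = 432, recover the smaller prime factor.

φ(n) = (p−1)(q−1) = n − (p+q) + 1, so p + q = 481 − 432 + 1 = 50.
p and q are the roots of t² − 50t + 481 = 0.
Discriminant: 50² − 4·481 = 2500 − 1924 = 576; √576 = 24.
q = (50 − 24)/2 = 13, p = (50 + 24)/2 = 37.
Check: 13 · 37 = 481.

13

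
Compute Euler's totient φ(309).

Factor: 309 = 3 · 103.
φ(309) = (3−1) · (103−1) = 2 · 102 = 204.

204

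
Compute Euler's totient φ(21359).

18720

Factor: 21359 = 13 · 31 · 53.
φ(21359) = (13−1) · (31−1) · (53−1) = 12 · 30 · 52 = 18720.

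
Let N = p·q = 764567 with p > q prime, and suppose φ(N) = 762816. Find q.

823

φ(n) = (p−1)(q−1) = n − (p+q) + 1, so p + q = 764567 − 762816 + 1 = 1752.
p and q are the roots of t² − 1752t + 764567 = 0.
Discriminant: 1752² − 4·764567 = 3069504 − 3058268 = 11236; √11236 = 106.
q = (1752 − 106)/2 = 823, p = (1752 + 106)/2 = 929.
Check: 823 · 929 = 764567.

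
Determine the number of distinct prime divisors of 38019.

4

38019 = 3 · 12673
12673 = 19 · 667
667 = 23 · 29
38019 = 3 · 19 · 23 · 29, which has 4 distinct prime factors.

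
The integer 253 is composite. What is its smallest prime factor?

11

253 is odd.
Digit sum 10, not divisible by 3.
Ends in 3: not divisible by 5.
7: 253 = 7·36 + 1
11: 253 = 11·23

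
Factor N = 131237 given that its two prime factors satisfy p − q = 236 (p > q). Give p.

Since p = q + 236, we have 131237 = q(q + 236), so q² + 236q − 131237 = 0.
Discriminant: 236² + 4·131237 = 55696 + 524948 = 580644; √580644 = 762.
q = (−236 + 762)/2 = 263, and p = q + 236 = 499.
Check: 263 · 499 = 131237.

499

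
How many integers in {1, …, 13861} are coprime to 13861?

Factor: 13861 = 83 · 167.
φ(13861) = (83−1) · (167−1) = 82 · 166 = 13612.

13612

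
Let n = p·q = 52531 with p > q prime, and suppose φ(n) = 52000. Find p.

401

φ(n) = (p−1)(q−1) = n − (p+q) + 1, so p + q = 52531 − 52000 + 1 = 532.
p and q are the roots of t² − 532t + 52531 = 0.
Discriminant: 532² − 4·52531 = 283024 − 210124 = 72900; √72900 = 270.
q = (532 − 270)/2 = 131, p = (532 + 270)/2 = 401.
Check: 131 · 401 = 52531.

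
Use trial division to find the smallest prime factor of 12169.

12169 is odd.
Digit sum 19, not divisible by 3.
Ends in 9: not divisible by 5.
7: 12169 = 7·1738 + 3
11: 12169 = 11·1106 + 3
13: 12169 = 13·936 + 1
17: 12169 = 17·715 + 14
19: 12169 = 19·640 + 9
23: 12169 = 23·529 + 2
29: 12169 = 29·419 + 18
31: 12169 = 31·392 + 17
37: 12169 = 37·328 + 33
41: 12169 = 41·296 + 33
43: 12169 = 43·283

43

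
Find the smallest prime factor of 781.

11

781 is odd.
Digit sum 16, not divisible by 3.
Ends in 1: not divisible by 5.
7: 781 = 7·111 + 4
11: 781 = 11·71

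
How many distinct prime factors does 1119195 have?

1119195 = 3^2 · 124355
124355 = 5 · 24871
24871 = 7 · 3553
3553 = 11 · 323
323 = 17 · 19
1119195 = 3^2 · 5 · 7 · 11 · 17 · 19, which has 6 distinct prime factors.

6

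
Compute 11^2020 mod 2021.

11^1 ≡ 11 (mod 2021)
11^2 ≡ 11^2 = 121 ≡ 121 (mod 2021)
11^4 ≡ 121^2 = 14641 ≡ 494 (mod 2021)
11^8 ≡ 494^2 = 244036 ≡ 1516 (mod 2021)
11^16 ≡ 1516^2 = 2298256 ≡ 379 (mod 2021)
11^32 ≡ 379^2 = 143641 ≡ 150 (mod 2021)
11^64 ≡ 150^2 = 22500 ≡ 269 (mod 2021)
11^128 ≡ 269^2 = 72361 ≡ 1626 (mod 2021)
11^256 ≡ 1626^2 = 2643876 ≡ 408 (mod 2021)
11^512 ≡ 408^2 = 166464 ≡ 742 (mod 2021)
11^1024 ≡ 742^2 = 550564 ≡ 852 (mod 2021)
2020 = 1024 + 512 + 256 + 128 + 64 + 32 + 4 in binary powers of 2.
So 11^2020 ≡ 852 · 742 · 408 · 1626 · 269 · 150 · 494 ≡ 1741 (mod 2021).
Since 1741 ≠ 1, base 11 is a Fermat witness: 2021 is composite.

1741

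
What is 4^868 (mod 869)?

4^1 ≡ 4 (mod 869)
4^2 ≡ 4^2 = 16 ≡ 16 (mod 869)
4^4 ≡ 16^2 = 256 ≡ 256 (mod 869)
4^8 ≡ 256^2 = 65536 ≡ 361 (mod 869)
4^16 ≡ 361^2 = 130321 ≡ 840 (mod 869)
4^32 ≡ 840^2 = 705600 ≡ 841 (mod 869)
4^64 ≡ 841^2 = 707281 ≡ 784 (mod 869)
4^128 ≡ 784^2 = 614656 ≡ 273 (mod 869)
4^256 ≡ 273^2 = 74529 ≡ 664 (mod 869)
4^512 ≡ 664^2 = 440896 ≡ 313 (mod 869)
868 = 512 + 256 + 64 + 32 + 4 in binary powers of 2.
So 4^868 ≡ 313 · 664 · 784 · 841 · 256 ≡ 9 (mod 869).
Since 9 ≠ 1, base 4 is a Fermat witness: 869 is composite.

9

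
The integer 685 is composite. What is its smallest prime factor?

5

685 is odd.
Digit sum 19, not divisible by 3.
Ends in 5: divisible by 5.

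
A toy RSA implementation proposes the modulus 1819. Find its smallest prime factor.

1819 is odd.
Digit sum 19, not divisible by 3.
Ends in 9: not divisible by 5.
7: 1819 = 7·259 + 6
11: 1819 = 11·165 + 4
13: 1819 = 13·139 + 12
17: 1819 = 17·107

17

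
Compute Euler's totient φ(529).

Factor: 529 = 23^2.
φ(529) = 23^1·(23−1) = 506.

506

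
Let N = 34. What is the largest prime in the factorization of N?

34 = 2 · 17
17 is prime.
So 34 = 2 · 17; the largest prime factor is 17.

17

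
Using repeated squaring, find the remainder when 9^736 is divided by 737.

9^1 ≡ 9 (mod 737)
9^2 ≡ 9^2 = 81 ≡ 81 (mod 737)
9^4 ≡ 81^2 = 6561 ≡ 665 (mod 737)
9^8 ≡ 665^2 = 442225 ≡ 25 (mod 737)
9^16 ≡ 25^2 = 625 ≡ 625 (mod 737)
9^32 ≡ 625^2 = 390625 ≡ 15 (mod 737)
9^64 ≡ 15^2 = 225 ≡ 225 (mod 737)
9^128 ≡ 225^2 = 50625 ≡ 509 (mod 737)
9^256 ≡ 509^2 = 259081 ≡ 394 (mod 737)
9^512 ≡ 394^2 = 155236 ≡ 466 (mod 737)
736 = 512 + 128 + 64 + 32 in binary powers of 2.
So 9^736 ≡ 466 · 509 · 225 · 15 ≡ 350 (mod 737).
Since 350 ≠ 1, base 9 is a Fermat witness: 737 is composite.

350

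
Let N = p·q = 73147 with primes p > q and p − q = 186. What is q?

193

Since p = q + 186, we have 73147 = q(q + 186), so q² + 186q − 73147 = 0.
Discriminant: 186² + 4·73147 = 34596 + 292588 = 327184; √327184 = 572.
q = (−186 + 572)/2 = 193, and p = q + 186 = 379.
Check: 193 · 379 = 73147.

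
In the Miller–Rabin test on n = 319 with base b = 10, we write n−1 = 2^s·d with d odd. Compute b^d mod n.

319 − 1 = 318 = 2^1 · 159, so d = 159.
10^1 ≡ 10 (mod 319)
10^2 ≡ 10^2 = 100 ≡ 100 (mod 319)
10^4 ≡ 100^2 = 10000 ≡ 111 (mod 319)
10^8 ≡ 111^2 = 12321 ≡ 199 (mod 319)
10^16 ≡ 199^2 = 39601 ≡ 45 (mod 319)
10^32 ≡ 45^2 = 2025 ≡ 111 (mod 319)
10^64 ≡ 111^2 = 12321 ≡ 199 (mod 319)
10^128 ≡ 199^2 = 39601 ≡ 45 (mod 319)
159 = 128 + 16 + 8 + 4 + 2 + 1 in binary powers of 2.
So 10^159 ≡ 45 · 45 · 199 · 111 · 100 · 10 ≡ 21 (mod 319).
Squaring chain: 21; never reaches −1, so base 10 is a Miller–Rabin witness that 319 is composite.

21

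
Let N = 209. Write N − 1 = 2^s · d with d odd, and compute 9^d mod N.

25

209 − 1 = 208 = 2^4 · 13, so d = 13.
9^1 ≡ 9 (mod 209)
9^2 ≡ 9^2 = 81 ≡ 81 (mod 209)
9^4 ≡ 81^2 = 6561 ≡ 82 (mod 209)
9^8 ≡ 82^2 = 6724 ≡ 36 (mod 209)
13 = 8 + 4 + 1 in binary powers of 2.
So 9^13 ≡ 36 · 82 · 9 ≡ 25 (mod 209).
Squaring chain: 25 → 207 → 4 → 16; never reaches −1, so base 9 is a Miller–Rabin witness that 209 is composite.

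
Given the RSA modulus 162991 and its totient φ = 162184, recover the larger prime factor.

419

φ(n) = (p−1)(q−1) = n − (p+q) + 1, so p + q = 162991 − 162184 + 1 = 808.
p and q are the roots of t² − 808t + 162991 = 0.
Discriminant: 808² − 4·162991 = 652864 − 651964 = 900; √900 = 30.
q = (808 − 30)/2 = 389, p = (808 + 30)/2 = 419.
Check: 389 · 419 = 162991.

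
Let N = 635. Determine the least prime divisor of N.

5

635 is odd.
Digit sum 14, not divisible by 3.
Ends in 5: divisible by 5.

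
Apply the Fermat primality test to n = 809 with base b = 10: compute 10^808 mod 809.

10^1 ≡ 10 (mod 809)
10^2 ≡ 10^2 = 100 ≡ 100 (mod 809)
10^4 ≡ 100^2 = 10000 ≡ 292 (mod 809)
10^8 ≡ 292^2 = 85264 ≡ 319 (mod 809)
10^16 ≡ 319^2 = 101761 ≡ 636 (mod 809)
10^32 ≡ 636^2 = 404496 ≡ 805 (mod 809)
10^64 ≡ 805^2 = 648025 ≡ 16 (mod 809)
10^128 ≡ 16^2 = 256 ≡ 256 (mod 809)
10^256 ≡ 256^2 = 65536 ≡ 7 (mod 809)
10^512 ≡ 7^2 = 49 ≡ 49 (mod 809)
808 = 512 + 256 + 32 + 8 in binary powers of 2.
So 10^808 ≡ 49 · 7 · 805 · 319 ≡ 1 (mod 809).
Since the result is 1, base 10 gives no evidence that 809 is composite.

1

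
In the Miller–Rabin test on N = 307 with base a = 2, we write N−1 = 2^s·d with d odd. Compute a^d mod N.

306

307 − 1 = 306 = 2^1 · 153, so d = 153.
2^1 ≡ 2 (mod 307)
2^2 ≡ 2^2 = 4 ≡ 4 (mod 307)
2^4 ≡ 4^2 = 16 ≡ 16 (mod 307)
2^8 ≡ 16^2 = 256 ≡ 256 (mod 307)
2^16 ≡ 256^2 = 65536 ≡ 145 (mod 307)
2^32 ≡ 145^2 = 21025 ≡ 149 (mod 307)
2^64 ≡ 149^2 = 22201 ≡ 97 (mod 307)
2^128 ≡ 97^2 = 9409 ≡ 199 (mod 307)
153 = 128 + 16 + 8 + 1 in binary powers of 2.
So 2^153 ≡ 199 · 145 · 256 · 2 ≡ 306 (mod 307).
Since 2^d ≡ 306 (mod 307), base 2 does not prove 307 composite.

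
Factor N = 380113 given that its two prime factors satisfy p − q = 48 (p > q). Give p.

641

Since p = q + 48, we have 380113 = q(q + 48), so q² + 48q − 380113 = 0.
Discriminant: 48² + 4·380113 = 2304 + 1520452 = 1522756; √1522756 = 1234.
q = (−48 + 1234)/2 = 593, and p = q + 48 = 641.
Check: 593 · 641 = 380113.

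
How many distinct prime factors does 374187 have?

374187 = 3 · 124729
124729 = 11 · 11339
11339 = 17 · 667
667 = 23 · 29
374187 = 3 · 11 · 17 · 23 · 29, which has 5 distinct prime factors.

5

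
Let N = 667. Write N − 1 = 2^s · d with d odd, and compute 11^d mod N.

667 − 1 = 666 = 2^1 · 333, so d = 333.
11^1 ≡ 11 (mod 667)
11^2 ≡ 11^2 = 121 ≡ 121 (mod 667)
11^4 ≡ 121^2 = 14641 ≡ 634 (mod 667)
11^8 ≡ 634^2 = 401956 ≡ 422 (mod 667)
11^16 ≡ 422^2 = 178084 ≡ 662 (mod 667)
11^32 ≡ 662^2 = 438244 ≡ 25 (mod 667)
11^64 ≡ 25^2 = 625 ≡ 625 (mod 667)
11^128 ≡ 625^2 = 390625 ≡ 430 (mod 667)
11^256 ≡ 430^2 = 184900 ≡ 141 (mod 667)
333 = 256 + 64 + 8 + 4 + 1 in binary powers of 2.
So 11^333 ≡ 141 · 625 · 422 · 634 · 11 ≡ 135 (mod 667).
Squaring chain: 135; never reaches −1, so base 11 is a Miller–Rabin witness that 667 is composite.

135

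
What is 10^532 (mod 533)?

10^1 ≡ 10 (mod 533)
10^2 ≡ 10^2 = 100 ≡ 100 (mod 533)
10^4 ≡ 100^2 = 10000 ≡ 406 (mod 533)
10^8 ≡ 406^2 = 164836 ≡ 139 (mod 533)
10^16 ≡ 139^2 = 19321 ≡ 133 (mod 533)
10^32 ≡ 133^2 = 17689 ≡ 100 (mod 533)
10^64 ≡ 100^2 = 10000 ≡ 406 (mod 533)
10^128 ≡ 406^2 = 164836 ≡ 139 (mod 533)
10^256 ≡ 139^2 = 19321 ≡ 133 (mod 533)
10^512 ≡ 133^2 = 17689 ≡ 100 (mod 533)
532 = 512 + 16 + 4 in binary powers of 2.
So 10^532 ≡ 100 · 133 · 406 ≡ 510 (mod 533).
Since 510 ≠ 1, base 10 is a Fermat witness: 533 is composite.

510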